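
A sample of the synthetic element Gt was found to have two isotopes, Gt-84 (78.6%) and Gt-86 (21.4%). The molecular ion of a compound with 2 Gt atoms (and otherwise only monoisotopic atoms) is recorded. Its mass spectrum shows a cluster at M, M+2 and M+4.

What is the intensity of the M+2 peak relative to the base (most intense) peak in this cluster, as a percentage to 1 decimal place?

54.5%

(0.786 + 0.214)^2 gives M 0.6178, M+2 0.3364, M+4 0.0458; the largest is M.
P(M) = C(2,0) × 0.786^2 × 0.214^0 = 1 × 0.617796 × 1.0000 = 0.617796 (base)
P(M+2) = C(2,1) × 0.786^1 × 0.214^1 = 2 × 0.7860 × 0.2140 = 0.336408
Relative intensity = 0.336408 / 0.617796 × 100 = 54.5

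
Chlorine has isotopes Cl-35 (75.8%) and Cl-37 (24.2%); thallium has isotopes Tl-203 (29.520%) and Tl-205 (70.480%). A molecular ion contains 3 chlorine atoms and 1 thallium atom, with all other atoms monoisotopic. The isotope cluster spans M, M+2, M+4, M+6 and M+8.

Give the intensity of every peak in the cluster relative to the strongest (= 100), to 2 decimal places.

29.89 : 100.00 : 77.50 : 22.80 : 2.32

Chlorine pattern (n=3): 0.43551951 : 0.41713346 : 0.13317454 : 0.01417249
Thallium pattern (n=1): 0.2952 : 0.7048
Convolve the two distributions (both contribute in 2-u steps):
  M: 0.43551951×0.2952 = 0.128565
  M+2: 0.43551951×0.7048 + 0.41713346×0.2952 = 0.430092
  M+4: 0.41713346×0.7048 + 0.13317454×0.2952 = 0.333309
  M+6: 0.13317454×0.7048 + 0.01417249×0.2952 = 0.098045
  M+8: 0.01417249×0.7048 = 0.009989
Scale to base peak (0.430092) = 100: 29.89 : 100.00 : 77.50 : 22.80 : 2.32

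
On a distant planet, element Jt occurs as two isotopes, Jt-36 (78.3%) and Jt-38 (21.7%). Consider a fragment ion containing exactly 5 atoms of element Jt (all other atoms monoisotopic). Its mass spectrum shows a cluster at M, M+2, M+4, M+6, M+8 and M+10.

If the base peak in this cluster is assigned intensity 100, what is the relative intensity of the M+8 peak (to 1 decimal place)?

Term probabilities: M 0.2943, M+2 0.4078, M+4 0.2261, M+6 0.0626, M+8 0.0087, M+10 0.0005. Base peak = M+2.
P(M+2) = C(5,1) × 0.783^4 × 0.217^1 = 5 × 0.37587812 × 0.2170 = 0.407828 (base)
P(M+8) = C(5,4) × 0.783^1 × 0.217^4 = 5 × 0.7830 × 0.00221737 = 0.008681
Relative intensity = 0.008681 / 0.407828 × 100 = 2.1

2.1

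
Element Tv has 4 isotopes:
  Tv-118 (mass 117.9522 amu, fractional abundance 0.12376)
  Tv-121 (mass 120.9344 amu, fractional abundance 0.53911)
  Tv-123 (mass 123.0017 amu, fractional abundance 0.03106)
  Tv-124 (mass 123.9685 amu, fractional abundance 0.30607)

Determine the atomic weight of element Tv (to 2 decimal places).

The abundance-weighted mean is 0.12376 × 117.9522 + 0.53911 × 120.9344 + 0.03106 × 123.0017 + 0.30607 × 123.9685
= 14.59776 + 65.19694 + 3.82043 + 37.94304 = 121.55817 amu

121.56 amu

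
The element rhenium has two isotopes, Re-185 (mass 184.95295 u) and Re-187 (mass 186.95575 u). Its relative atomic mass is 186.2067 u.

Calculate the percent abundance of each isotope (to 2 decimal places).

Re-185: 37.40%, Re-187: 62.60%

Writing the weighted mean with unknown fraction x of Re-185:
184.95295·x + 186.95575·(1 − x) = 186.2067
(184.95295 − 186.95575)·x = 186.2067 − 186.95575
x = -0.74905 / -2.00280 = 0.37400 → 37.40% Re-185, 62.60% Re-187.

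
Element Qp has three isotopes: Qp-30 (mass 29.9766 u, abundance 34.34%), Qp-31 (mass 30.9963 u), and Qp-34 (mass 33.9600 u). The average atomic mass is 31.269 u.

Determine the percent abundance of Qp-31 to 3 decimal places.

44.644%

The remaining 65.66% is split between Qp-31 (fraction x) and Qp-34 (fraction 0.6566 − x).
Substituting: 30.9963x + 33.9600(0.6566 − x) = 20.97503556
(30.9963 − 33.9600)x = -1.32310044  ⇒  x = 0.44644, y = 0.21016
Qp-31: 44.644%, Qp-34: 21.016%.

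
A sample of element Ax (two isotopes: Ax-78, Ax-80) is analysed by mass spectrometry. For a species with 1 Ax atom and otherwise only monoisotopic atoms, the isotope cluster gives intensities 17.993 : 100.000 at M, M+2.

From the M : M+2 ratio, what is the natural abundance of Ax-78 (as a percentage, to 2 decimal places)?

15.25%

Write p for the Ax-78 fraction. I(M+2)/I(M) = [C(1,1)·p^0·(1−p)] / p^1 = 1·(1−p)/p = 100.000/17.993 = 5.5577
(1−p)/p = 5.5577/1 = 5.5577  ⇒  p = 1/(1 + 5.5577) = 0.1525
Ax-78: 15.25%, Ax-80: 84.75%.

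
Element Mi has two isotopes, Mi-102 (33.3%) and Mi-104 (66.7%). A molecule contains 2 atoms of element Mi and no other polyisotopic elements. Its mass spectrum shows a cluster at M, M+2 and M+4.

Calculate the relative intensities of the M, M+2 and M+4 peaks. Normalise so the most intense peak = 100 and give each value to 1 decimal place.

Each Mi atom is independently Mi-102 (p = 0.333) or Mi-104 (q = 0.667); the cluster is the binomial expansion (p + q)^2.
P(M) = 0.333^2 = 0.110889
P(M+2) = 2 × 0.333^1 × 0.667^1 = 0.444222
P(M+4) = 0.667^2 = 0.444889
The M+4 peak is largest (0.444889); scaling to 100 gives 24.9 : 99.9 : 100.0.

24.9 : 99.9 : 100.0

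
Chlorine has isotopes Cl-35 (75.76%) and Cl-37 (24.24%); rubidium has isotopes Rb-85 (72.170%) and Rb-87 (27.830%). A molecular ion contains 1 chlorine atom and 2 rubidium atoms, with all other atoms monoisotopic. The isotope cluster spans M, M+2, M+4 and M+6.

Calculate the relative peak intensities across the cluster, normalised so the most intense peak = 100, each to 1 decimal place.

91.6 : 100.0 : 36.2 : 4.4

Chlorine pattern (n=1): 0.7576 : 0.2424
Rubidium pattern (n=2): 0.52085089 : 0.40169822 : 0.07745089
Convolve the two distributions (both contribute in 2-u steps):
  M: 0.7576×0.52085089 = 0.394597
  M+2: 0.7576×0.40169822 + 0.2424×0.52085089 = 0.430581
  M+4: 0.7576×0.07745089 + 0.2424×0.40169822 = 0.156048
  M+6: 0.2424×0.07745089 = 0.018774
Scale to base peak (0.430581) = 100: 91.6 : 100.0 : 36.2 : 4.4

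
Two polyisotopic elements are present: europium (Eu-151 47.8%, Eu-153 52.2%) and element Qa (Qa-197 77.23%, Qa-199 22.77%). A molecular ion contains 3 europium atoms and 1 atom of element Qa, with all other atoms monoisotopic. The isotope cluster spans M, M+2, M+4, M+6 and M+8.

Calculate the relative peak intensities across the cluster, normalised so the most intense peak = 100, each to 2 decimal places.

Europium pattern (n=3): 0.10921535 : 0.35780594 : 0.39074206 : 0.14223665
Element Qa pattern (n=1): 0.7723 : 0.2277
Convolve the two distributions (both contribute in 2-u steps):
  M: 0.10921535×0.7723 = 0.084347
  M+2: 0.10921535×0.2277 + 0.35780594×0.7723 = 0.301202
  M+4: 0.35780594×0.2277 + 0.39074206×0.7723 = 0.383243
  M+6: 0.39074206×0.2277 + 0.14223665×0.7723 = 0.198821
  M+8: 0.14223665×0.2277 = 0.032387
Scale to base peak (0.383243) = 100: 22.01 : 78.59 : 100.00 : 51.88 : 8.45

22.01 : 78.59 : 100.00 : 51.88 : 8.45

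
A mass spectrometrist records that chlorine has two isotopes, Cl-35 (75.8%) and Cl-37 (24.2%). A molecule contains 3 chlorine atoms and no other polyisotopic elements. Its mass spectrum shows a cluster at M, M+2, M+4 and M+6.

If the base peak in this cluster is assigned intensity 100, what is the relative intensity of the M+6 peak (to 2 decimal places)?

Binomial terms of (0.758 + 0.242)^3: M 0.4355, M+2 0.4171, M+4 0.1332, M+6 0.0142 → M is the base peak.
P(M) = C(3,0) × 0.758^3 × 0.242^0 = 1 × 0.43551951 × 1.0000 = 0.435520 (base)
P(M+6) = C(3,3) × 0.758^0 × 0.242^3 = 1 × 1.0000 × 0.01417249 = 0.014172
Relative intensity = 0.014172 / 0.435520 × 100 = 3.25

3.25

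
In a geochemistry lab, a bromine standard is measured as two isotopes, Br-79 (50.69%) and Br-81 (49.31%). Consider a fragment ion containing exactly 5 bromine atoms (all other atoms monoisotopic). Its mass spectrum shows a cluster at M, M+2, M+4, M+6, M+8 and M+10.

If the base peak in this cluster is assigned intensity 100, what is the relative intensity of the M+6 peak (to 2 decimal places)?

97.28

(0.5069 + 0.4931)^5 gives M 0.0335, M+2 0.1628, M+4 0.3167, M+6 0.3081, M+8 0.1498, M+10 0.0292; the largest is M+4.
P(M+4) = C(5,2) × 0.5069^3 × 0.4931^2 = 10 × 0.13024674 × 0.24314761 = 0.316692 (base)
P(M+6) = C(5,3) × 0.5069^2 × 0.4931^3 = 10 × 0.25694761 × 0.11989609 = 0.308070
Relative intensity = 0.308070 / 0.316692 × 100 = 97.28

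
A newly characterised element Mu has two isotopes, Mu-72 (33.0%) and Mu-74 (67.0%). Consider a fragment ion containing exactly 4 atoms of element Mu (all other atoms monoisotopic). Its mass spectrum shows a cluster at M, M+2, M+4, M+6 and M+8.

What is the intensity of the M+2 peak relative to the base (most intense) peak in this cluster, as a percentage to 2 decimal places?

24.26%

Binomial terms of (0.330 + 0.670)^4: M 0.0119, M+2 0.0963, M+4 0.2933, M+6 0.3970, M+8 0.2015 → M+6 is the base peak.
P(M+6) = C(4,3) × 0.330^1 × 0.670^3 = 4 × 0.3300 × 0.300763 = 0.397007 (base)
P(M+2) = C(4,1) × 0.330^3 × 0.670^1 = 4 × 0.035937 × 0.6700 = 0.096311
Relative intensity = 0.096311 / 0.397007 × 100 = 24.26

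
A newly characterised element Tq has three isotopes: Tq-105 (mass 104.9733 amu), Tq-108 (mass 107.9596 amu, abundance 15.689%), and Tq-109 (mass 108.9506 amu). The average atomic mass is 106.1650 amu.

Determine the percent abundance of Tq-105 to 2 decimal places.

66.13%

The remaining 84.311% is split between Tq-105 (fraction x) and Tq-109 (fraction 0.84311 − x).
Substituting: 104.9733x + 108.9506(0.84311 − x) = 89.227218356
(104.9733 − 108.9506)x = -2.63012201  ⇒  x = 0.66128, y = 0.18183
Tq-105: 66.13%, Tq-109: 18.18%.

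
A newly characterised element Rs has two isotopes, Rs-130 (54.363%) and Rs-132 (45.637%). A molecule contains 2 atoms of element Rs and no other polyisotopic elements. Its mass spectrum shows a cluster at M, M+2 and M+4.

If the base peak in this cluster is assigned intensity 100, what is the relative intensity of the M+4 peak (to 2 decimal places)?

Term probabilities: M 0.2955, M+2 0.4962, M+4 0.2083. Base peak = M+2.
P(M+2) = C(2,1) × 0.54363^1 × 0.45637^1 = 2 × 0.54363 × 0.45637 = 0.496193 (base)
P(M+4) = C(2,2) × 0.54363^0 × 0.45637^2 = 1 × 1.0000 × 0.20827358 = 0.208274
Relative intensity = 0.208274 / 0.496193 × 100 = 41.97

41.97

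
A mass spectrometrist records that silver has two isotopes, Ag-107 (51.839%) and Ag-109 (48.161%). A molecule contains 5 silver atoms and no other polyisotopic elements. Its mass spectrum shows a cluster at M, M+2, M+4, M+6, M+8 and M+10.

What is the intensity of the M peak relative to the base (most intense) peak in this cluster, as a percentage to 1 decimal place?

11.6%

Binomial terms of (0.51839 + 0.48161)^5: M 0.0374, M+2 0.1739, M+4 0.3231, M+6 0.3002, M+8 0.1394, M+10 0.0259 → M+4 is the base peak.
P(M+4) = C(5,2) × 0.51839^3 × 0.48161^2 = 10 × 0.13930601 × 0.23194819 = 0.323118 (base)
P(M) = C(5,0) × 0.51839^5 × 0.48161^0 = 1 × 0.03743545 × 1.0000 = 0.037435
Relative intensity = 0.037435 / 0.323118 × 100 = 11.6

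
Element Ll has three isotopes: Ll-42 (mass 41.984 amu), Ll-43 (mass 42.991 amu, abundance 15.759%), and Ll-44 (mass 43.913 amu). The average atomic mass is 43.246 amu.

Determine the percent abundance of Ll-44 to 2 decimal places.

57.20%

Let x and y be the fractions of Ll-42 and Ll-44. Then x + y = 1 − 0.15759 = 0.84241 and 41.984x + 43.913y = 43.246 − 0.15759×42.991 = 36.47104831.
Substituting: 41.984x + 43.913(0.84241 − x) = 36.47104831
(41.984 − 43.913)x = -0.52170202  ⇒  x = 0.27045, y = 0.57196
Ll-42: 27.05%, Ll-44: 57.20%.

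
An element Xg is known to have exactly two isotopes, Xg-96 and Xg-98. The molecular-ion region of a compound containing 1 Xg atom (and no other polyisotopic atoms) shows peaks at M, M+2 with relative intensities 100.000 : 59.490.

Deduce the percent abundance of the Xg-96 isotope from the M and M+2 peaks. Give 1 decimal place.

62.7%

If p is the fraction of Xg that is Xg-96, then I(M+2)/I(M) = [C(1,1)·p^0·(1−p)] / p^1 = 1·(1−p)/p = 59.490/100.000 = 0.5949
(1−p)/p = 0.5949/1 = 0.5949  ⇒  p = 1/(1 + 0.5949) = 0.6270
Xg-96: 62.7%, Xg-98: 37.3%.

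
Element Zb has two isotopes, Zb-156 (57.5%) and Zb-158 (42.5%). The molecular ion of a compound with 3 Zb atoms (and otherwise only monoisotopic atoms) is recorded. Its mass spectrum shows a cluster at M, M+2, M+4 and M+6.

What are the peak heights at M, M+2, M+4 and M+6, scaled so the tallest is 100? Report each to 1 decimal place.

45.1 : 100.0 : 73.9 : 18.2

The 3 Zb atoms are independent, so intensities follow the terms of (0.575 + 0.425)^3.
P(M) = 0.575^3 = 0.190109
P(M+2) = 3 × 0.575^2 × 0.425^1 = 0.421547
P(M+4) = 3 × 0.575^1 × 0.425^2 = 0.311578
P(M+6) = 0.425^3 = 0.076766
The M+2 peak is largest (0.421547); scaling to 100 gives 45.1 : 100.0 : 73.9 : 18.2.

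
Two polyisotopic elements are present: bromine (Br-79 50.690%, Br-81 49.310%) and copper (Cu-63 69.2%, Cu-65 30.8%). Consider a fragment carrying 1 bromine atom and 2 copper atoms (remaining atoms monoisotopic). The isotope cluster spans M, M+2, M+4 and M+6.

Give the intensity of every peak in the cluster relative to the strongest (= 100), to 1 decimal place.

53.7 : 100.0 : 57.1 : 10.3

Bromine pattern (n=1): 0.5069 : 0.4931
Copper pattern (n=2): 0.478864 : 0.426272 : 0.094864
Convolve the two distributions (both contribute in 2-u steps):
  M: 0.5069×0.478864 = 0.242736
  M+2: 0.5069×0.426272 + 0.4931×0.478864 = 0.452205
  M+4: 0.5069×0.094864 + 0.4931×0.426272 = 0.258281
  M+6: 0.4931×0.094864 = 0.046777
Scale to base peak (0.452205) = 100: 53.7 : 100.0 : 57.1 : 10.3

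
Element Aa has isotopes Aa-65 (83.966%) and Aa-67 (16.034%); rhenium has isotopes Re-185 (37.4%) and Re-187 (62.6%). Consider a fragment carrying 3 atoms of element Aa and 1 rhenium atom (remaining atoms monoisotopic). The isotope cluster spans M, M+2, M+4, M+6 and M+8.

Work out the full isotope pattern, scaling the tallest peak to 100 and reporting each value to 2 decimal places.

44.51 : 100.00 : 47.55 : 8.46 : 0.52

Element Aa pattern (n=3): 0.59198458 : 0.33913301 : 0.06476024 : 0.00412217
Rhenium pattern (n=1): 0.3740 : 0.6260
Convolve the two distributions (both contribute in 2-u steps):
  M: 0.59198458×0.3740 = 0.221402
  M+2: 0.59198458×0.6260 + 0.33913301×0.3740 = 0.497418
  M+4: 0.33913301×0.6260 + 0.06476024×0.3740 = 0.236518
  M+6: 0.06476024×0.6260 + 0.00412217×0.3740 = 0.042082
  M+8: 0.00412217×0.6260 = 0.002580
Scale to base peak (0.497418) = 100: 44.51 : 100.00 : 47.55 : 8.46 : 0.52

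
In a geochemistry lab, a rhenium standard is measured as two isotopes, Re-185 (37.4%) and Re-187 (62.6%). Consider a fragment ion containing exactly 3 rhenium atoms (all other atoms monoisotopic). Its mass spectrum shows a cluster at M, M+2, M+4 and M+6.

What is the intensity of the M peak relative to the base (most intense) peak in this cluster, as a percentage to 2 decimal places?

(0.374 + 0.626)^3 gives M 0.0523, M+2 0.2627, M+4 0.4397, M+6 0.2453; the largest is M+4.
P(M+4) = C(3,2) × 0.374^1 × 0.626^2 = 3 × 0.3740 × 0.391876 = 0.439685 (base)
P(M) = C(3,0) × 0.374^3 × 0.626^0 = 1 × 0.05231362 × 1.0000 = 0.052314
Relative intensity = 0.052314 / 0.439685 × 100 = 11.90

11.90%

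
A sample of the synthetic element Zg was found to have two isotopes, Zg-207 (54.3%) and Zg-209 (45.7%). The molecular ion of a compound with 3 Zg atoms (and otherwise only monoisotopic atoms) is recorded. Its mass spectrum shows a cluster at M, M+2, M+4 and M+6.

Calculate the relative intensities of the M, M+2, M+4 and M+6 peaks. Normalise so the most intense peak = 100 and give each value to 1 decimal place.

Each Zg atom is independently Zg-207 (p = 0.543) or Zg-209 (q = 0.457); the cluster is the binomial expansion (p + q)^3.
P(M) = 0.543^3 = 0.160103
P(M+2) = 3 × 0.543^2 × 0.457^1 = 0.404238
P(M+4) = 3 × 0.543^1 × 0.457^2 = 0.340215
P(M+6) = 0.457^3 = 0.095444
The M+2 peak is largest (0.404238); scaling to 100 gives 39.6 : 100.0 : 84.2 : 23.6.

39.6 : 100.0 : 84.2 : 23.6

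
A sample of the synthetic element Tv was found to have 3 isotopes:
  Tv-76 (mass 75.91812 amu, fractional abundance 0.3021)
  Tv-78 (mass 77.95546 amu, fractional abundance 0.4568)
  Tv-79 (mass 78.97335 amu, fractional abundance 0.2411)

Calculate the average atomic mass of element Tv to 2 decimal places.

77.59 amu

Weight each isotope mass by its fractional abundance: 0.3021 × 75.91812 + 0.4568 × 77.95546 + 0.2411 × 78.97335
= 22.934864 + 35.610054 + 19.040475 = 77.585393 amu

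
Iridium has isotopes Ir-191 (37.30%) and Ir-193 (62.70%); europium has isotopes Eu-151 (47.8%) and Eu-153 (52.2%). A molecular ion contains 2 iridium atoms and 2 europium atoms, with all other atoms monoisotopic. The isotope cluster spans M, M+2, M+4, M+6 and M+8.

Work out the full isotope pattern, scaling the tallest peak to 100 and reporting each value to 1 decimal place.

8.8 : 48.8 : 100.0 : 89.6 : 29.7

Iridium pattern (n=2): 0.139129 : 0.467742 : 0.393129
Europium pattern (n=2): 0.228484 : 0.499032 : 0.272484
Convolve the two distributions (both contribute in 2-u steps):
  M: 0.139129×0.228484 = 0.031789
  M+2: 0.139129×0.499032 + 0.467742×0.228484 = 0.176301
  M+4: 0.139129×0.272484 + 0.467742×0.499032 + 0.393129×0.228484 = 0.361152
  M+6: 0.467742×0.272484 + 0.393129×0.499032 = 0.323636
  M+8: 0.393129×0.272484 = 0.107121
Scale to base peak (0.361152) = 100: 8.8 : 48.8 : 100.0 : 89.6 : 29.7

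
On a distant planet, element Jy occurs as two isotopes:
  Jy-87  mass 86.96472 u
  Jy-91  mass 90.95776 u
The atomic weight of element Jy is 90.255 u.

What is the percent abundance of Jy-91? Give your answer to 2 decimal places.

Let x be the fractional abundance of Jy-87; then Jy-91 has abundance 1 − x.
86.96472·x + 90.95776·(1 − x) = 90.255
(86.96472 − 90.95776)·x = 90.255 − 90.95776
x = -0.70276 / -3.99304 = 0.17600 → 17.60% Jy-87, 82.40% Jy-91.

82.40%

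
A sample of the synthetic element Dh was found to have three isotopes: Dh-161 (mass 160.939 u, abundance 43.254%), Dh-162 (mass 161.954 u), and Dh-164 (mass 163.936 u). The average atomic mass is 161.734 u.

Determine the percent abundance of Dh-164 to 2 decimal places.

The remaining 56.746% is split between Dh-162 (fraction x) and Dh-164 (fraction 0.56746 − x).
Substituting: 161.954x + 163.936(0.56746 − x) = 92.12144494
(161.954 − 163.936)x = -0.90567762  ⇒  x = 0.45695, y = 0.11051
Dh-162: 45.70%, Dh-164: 11.05%.

11.05%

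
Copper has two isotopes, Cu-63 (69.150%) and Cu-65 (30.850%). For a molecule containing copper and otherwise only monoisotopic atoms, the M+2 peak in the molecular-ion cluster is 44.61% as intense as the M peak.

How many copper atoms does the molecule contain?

With n Cu atoms, P(M+2)/P(M) = C(n,1)·p^(n−1)q / p^n = n·q/p = n · 0.30850/0.69150.
n = 0.4461 × 0.69150/0.30850 = 1.00 ≈ 1

1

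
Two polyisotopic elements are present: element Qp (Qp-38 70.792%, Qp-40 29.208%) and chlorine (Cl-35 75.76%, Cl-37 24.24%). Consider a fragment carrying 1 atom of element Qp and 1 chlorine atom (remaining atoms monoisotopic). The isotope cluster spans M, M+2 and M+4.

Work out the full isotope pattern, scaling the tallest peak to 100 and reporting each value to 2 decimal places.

100.00 : 73.25 : 13.20

Element Qp pattern (n=1): 0.70792 : 0.29208
Chlorine pattern (n=1): 0.7576 : 0.2424
Convolve the two distributions (both contribute in 2-u steps):
  M: 0.70792×0.7576 = 0.536320
  M+2: 0.70792×0.2424 + 0.29208×0.7576 = 0.392880
  M+4: 0.29208×0.2424 = 0.070800
Scale to base peak (0.536320) = 100: 100.00 : 73.25 : 13.20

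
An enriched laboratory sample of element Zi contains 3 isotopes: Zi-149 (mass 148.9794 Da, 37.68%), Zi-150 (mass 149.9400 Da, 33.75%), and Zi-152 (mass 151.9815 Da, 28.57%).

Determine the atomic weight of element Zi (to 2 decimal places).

150.16 Da

Average mass = Σ (abundance × isotope mass) = 0.3768 × 148.9794 + 0.3375 × 149.9400 + 0.2857 × 151.9815
= 56.13544 + 50.60475 + 43.42111 = 150.16130 Da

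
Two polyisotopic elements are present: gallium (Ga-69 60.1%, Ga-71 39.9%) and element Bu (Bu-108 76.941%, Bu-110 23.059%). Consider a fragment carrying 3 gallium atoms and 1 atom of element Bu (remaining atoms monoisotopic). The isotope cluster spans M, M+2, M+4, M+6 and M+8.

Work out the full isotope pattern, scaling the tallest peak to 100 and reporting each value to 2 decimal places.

Gallium pattern (n=3): 0.2170818 : 0.4323576 : 0.2870394 : 0.0635212
Element Bu pattern (n=1): 0.76941 : 0.23059
Convolve the two distributions (both contribute in 2-u steps):
  M: 0.2170818×0.76941 = 0.167025
  M+2: 0.2170818×0.23059 + 0.4323576×0.76941 = 0.382717
  M+4: 0.4323576×0.23059 + 0.2870394×0.76941 = 0.320548
  M+6: 0.2870394×0.23059 + 0.0635212×0.76941 = 0.115062
  M+8: 0.0635212×0.23059 = 0.014647
Scale to base peak (0.382717) = 100: 43.64 : 100.00 : 83.76 : 30.06 : 3.83

43.64 : 100.00 : 83.76 : 30.06 : 3.83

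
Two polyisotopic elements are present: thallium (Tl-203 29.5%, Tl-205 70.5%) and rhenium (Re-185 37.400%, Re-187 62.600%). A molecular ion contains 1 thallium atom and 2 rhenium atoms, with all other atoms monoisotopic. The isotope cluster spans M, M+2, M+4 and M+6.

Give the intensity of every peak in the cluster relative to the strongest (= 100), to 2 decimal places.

9.26 : 53.12 : 100.00 : 61.98

Thallium pattern (n=1): 0.2950 : 0.7050
Rhenium pattern (n=2): 0.139876 : 0.468248 : 0.391876
Convolve the two distributions (both contribute in 2-u steps):
  M: 0.2950×0.139876 = 0.041263
  M+2: 0.2950×0.468248 + 0.7050×0.139876 = 0.236746
  M+4: 0.2950×0.391876 + 0.7050×0.468248 = 0.445718
  M+6: 0.7050×0.391876 = 0.276273
Scale to base peak (0.445718) = 100: 9.26 : 53.12 : 100.00 : 61.98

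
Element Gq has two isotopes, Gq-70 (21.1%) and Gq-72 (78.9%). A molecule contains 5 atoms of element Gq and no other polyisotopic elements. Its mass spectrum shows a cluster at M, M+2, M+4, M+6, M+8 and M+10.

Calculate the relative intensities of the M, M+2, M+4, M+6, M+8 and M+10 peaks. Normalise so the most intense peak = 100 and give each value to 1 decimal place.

0.1 : 1.9 : 14.3 : 53.5 : 100.0 : 74.8

Each Gq atom is independently Gq-70 (p = 0.211) or Gq-72 (q = 0.789); the cluster is the binomial expansion (p + q)^5.
P(M) = 0.211^5 = 0.000418
P(M+2) = 5 × 0.211^4 × 0.789^1 = 0.007819
P(M+4) = 10 × 0.211^3 × 0.789^2 = 0.058479
P(M+6) = 10 × 0.211^2 × 0.789^3 = 0.218673
P(M+8) = 5 × 0.211^1 × 0.789^4 = 0.408847
P(M+10) = 0.789^5 = 0.305763
The M+8 peak is largest (0.408847); scaling to 100 gives 0.1 : 1.9 : 14.3 : 53.5 : 100.0 : 74.8.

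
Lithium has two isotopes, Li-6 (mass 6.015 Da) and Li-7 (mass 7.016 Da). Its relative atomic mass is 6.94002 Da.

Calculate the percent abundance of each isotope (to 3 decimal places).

Li-6: 7.590%, Li-7: 92.410%

With x = fraction of Li-6 (so Li-7 is 1 − x):
6.015·x + 7.016·(1 − x) = 6.94002
(6.015 − 7.016)·x = 6.94002 − 7.016
x = -0.07598 / -1.001 = 0.07590 → 7.590% Li-6, 92.410% Li-7.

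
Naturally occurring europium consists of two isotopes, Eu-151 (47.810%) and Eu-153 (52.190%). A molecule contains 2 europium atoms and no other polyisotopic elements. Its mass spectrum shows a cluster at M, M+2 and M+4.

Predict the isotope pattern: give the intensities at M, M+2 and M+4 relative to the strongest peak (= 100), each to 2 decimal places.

The 2 Eu atoms are independent, so intensities follow the terms of (0.47810 + 0.52190)^2.
P(M) = 0.47810^2 = 0.228580
P(M+2) = 2 × 0.47810^1 × 0.52190^1 = 0.499041
P(M+4) = 0.52190^2 = 0.272380
The M+2 peak is largest (0.499041); scaling to 100 gives 45.80 : 100.00 : 54.58.

45.80 : 100.00 : 54.58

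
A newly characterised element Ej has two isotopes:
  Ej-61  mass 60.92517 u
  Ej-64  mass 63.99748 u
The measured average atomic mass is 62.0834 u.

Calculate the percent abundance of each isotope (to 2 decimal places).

With x = fraction of Ej-61 (so Ej-64 is 1 − x):
60.92517·x + 63.99748·(1 − x) = 62.0834
(60.92517 − 63.99748)·x = 62.0834 − 63.99748
x = -1.91408 / -3.07231 = 0.62301 → 62.30% Ej-61, 37.70% Ej-64.

Ej-61: 62.30%, Ej-64: 37.70%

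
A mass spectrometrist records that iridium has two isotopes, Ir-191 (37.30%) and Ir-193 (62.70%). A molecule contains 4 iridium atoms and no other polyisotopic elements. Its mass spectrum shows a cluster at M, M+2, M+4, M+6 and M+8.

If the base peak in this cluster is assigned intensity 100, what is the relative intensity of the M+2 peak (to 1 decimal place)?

35.4

(0.3730 + 0.6270)^4 gives M 0.0194, M+2 0.1302, M+4 0.3282, M+6 0.3678, M+8 0.1546; the largest is M+6.
P(M+6) = C(4,3) × 0.3730^1 × 0.6270^3 = 4 × 0.3730 × 0.24649188 = 0.367766 (base)
P(M+2) = C(4,1) × 0.3730^3 × 0.6270^1 = 4 × 0.05189512 × 0.6270 = 0.130153
Relative intensity = 0.130153 / 0.367766 × 100 = 35.4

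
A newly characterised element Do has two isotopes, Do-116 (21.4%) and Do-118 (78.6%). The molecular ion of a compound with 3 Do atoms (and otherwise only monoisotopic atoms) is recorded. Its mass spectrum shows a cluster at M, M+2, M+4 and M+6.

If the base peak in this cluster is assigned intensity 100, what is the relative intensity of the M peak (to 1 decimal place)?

Binomial terms of (0.214 + 0.786)^3: M 0.0098, M+2 0.1080, M+4 0.3966, M+6 0.4856 → M+6 is the base peak.
P(M+6) = C(3,3) × 0.214^0 × 0.786^3 = 1 × 1.0000 × 0.48558766 = 0.485588 (base)
P(M) = C(3,0) × 0.214^3 × 0.786^0 = 1 × 0.00980034 × 1.0000 = 0.009800
Relative intensity = 0.009800 / 0.485588 × 100 = 2.0

2.0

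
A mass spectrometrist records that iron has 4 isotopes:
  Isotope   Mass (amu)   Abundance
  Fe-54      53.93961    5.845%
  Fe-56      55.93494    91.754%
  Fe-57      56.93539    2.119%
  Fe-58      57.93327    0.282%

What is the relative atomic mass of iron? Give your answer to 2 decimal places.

55.85 amu

Ar = Σ fᵢ·mᵢ = 0.05845 × 53.93961 + 0.91754 × 55.93494 + 0.02119 × 56.93539 + 0.00282 × 57.93327
= 3.152770 + 51.322545 + 1.206461 + 0.163372 = 55.845148 amu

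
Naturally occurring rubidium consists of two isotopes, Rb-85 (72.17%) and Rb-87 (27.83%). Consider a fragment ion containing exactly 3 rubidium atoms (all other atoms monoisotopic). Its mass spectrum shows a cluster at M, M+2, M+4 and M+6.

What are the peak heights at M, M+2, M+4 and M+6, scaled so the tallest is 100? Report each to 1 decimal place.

The 3 Rb atoms are independent, so intensities follow the terms of (0.7217 + 0.2783)^3.
P(M) = 0.7217^3 = 0.375898
P(M+2) = 3 × 0.7217^2 × 0.2783^1 = 0.434858
P(M+4) = 3 × 0.7217^1 × 0.2783^2 = 0.167689
P(M+6) = 0.2783^3 = 0.021555
The M+2 peak is largest (0.434858); scaling to 100 gives 86.4 : 100.0 : 38.6 : 5.0.

86.4 : 100.0 : 38.6 : 5.0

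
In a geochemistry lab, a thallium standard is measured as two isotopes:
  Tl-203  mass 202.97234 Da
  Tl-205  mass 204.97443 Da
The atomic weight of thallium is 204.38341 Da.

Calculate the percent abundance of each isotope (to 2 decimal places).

Tl-203: 29.52%, Tl-205: 70.48%

Writing the weighted mean with unknown fraction x of Tl-203:
202.97234·x + 204.97443·(1 − x) = 204.38341
(202.97234 − 204.97443)·x = 204.38341 − 204.97443
x = -0.59102 / -2.00209 = 0.29520 → 29.52% Tl-203, 70.48% Tl-205.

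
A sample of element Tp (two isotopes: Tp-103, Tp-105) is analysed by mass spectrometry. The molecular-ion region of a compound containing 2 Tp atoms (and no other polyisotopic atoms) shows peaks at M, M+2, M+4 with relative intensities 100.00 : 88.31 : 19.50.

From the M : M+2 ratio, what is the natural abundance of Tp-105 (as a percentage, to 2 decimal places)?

If p is the fraction of Tp that is Tp-103, then I(M+2)/I(M) = [C(2,1)·p^1·(1−p)] / p^2 = 2·(1−p)/p = 88.31/100.00 = 0.8831
(1−p)/p = 0.8831/2 = 0.4415  ⇒  p = 1/(1 + 0.4415) = 0.6937
Tp-103: 69.37%, Tp-105: 30.63%.

30.63%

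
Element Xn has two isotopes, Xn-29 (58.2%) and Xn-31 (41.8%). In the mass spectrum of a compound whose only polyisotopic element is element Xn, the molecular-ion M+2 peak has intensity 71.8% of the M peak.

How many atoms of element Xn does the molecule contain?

With n Xn atoms, P(M+2)/P(M) = C(n,1)·p^(n−1)q / p^n = n·q/p = n · 0.418/0.582.
n = 0.718 × 0.582/0.418 = 1.00 ≈ 1

1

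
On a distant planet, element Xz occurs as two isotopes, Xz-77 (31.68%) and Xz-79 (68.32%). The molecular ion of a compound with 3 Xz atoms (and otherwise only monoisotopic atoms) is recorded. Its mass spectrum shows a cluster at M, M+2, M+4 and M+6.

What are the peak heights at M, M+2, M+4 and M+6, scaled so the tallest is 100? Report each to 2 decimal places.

7.17 : 46.37 : 100.00 : 71.89

Each Xz atom is independently Xz-77 (p = 0.3168) or Xz-79 (q = 0.6832); the cluster is the binomial expansion (p + q)^3.
P(M) = 0.3168^3 = 0.031795
P(M+2) = 3 × 0.3168^2 × 0.6832^1 = 0.205702
P(M+4) = 3 × 0.3168^1 × 0.6832^2 = 0.443611
P(M+6) = 0.6832^3 = 0.318892
The M+4 peak is largest (0.443611); scaling to 100 gives 7.17 : 46.37 : 100.00 : 71.89.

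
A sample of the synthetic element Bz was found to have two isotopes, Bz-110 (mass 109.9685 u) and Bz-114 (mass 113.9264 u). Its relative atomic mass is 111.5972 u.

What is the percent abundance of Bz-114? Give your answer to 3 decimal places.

41.151%

Let x be the fractional abundance of Bz-110; then Bz-114 has abundance 1 − x.
109.9685·x + 113.9264·(1 − x) = 111.5972
(109.9685 − 113.9264)·x = 111.5972 − 113.9264
x = -2.3292 / -3.9579 = 0.58849 → 58.849% Bz-110, 41.151% Bz-114.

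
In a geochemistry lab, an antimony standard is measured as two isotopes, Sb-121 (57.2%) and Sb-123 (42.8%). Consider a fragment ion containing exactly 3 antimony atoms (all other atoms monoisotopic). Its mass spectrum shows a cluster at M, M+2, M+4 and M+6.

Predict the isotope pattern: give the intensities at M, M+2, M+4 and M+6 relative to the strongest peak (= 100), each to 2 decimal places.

44.55 : 100.00 : 74.83 : 18.66

Expanding (0.572 + 0.428)^3:
P(M) = 0.572^3 = 0.187149
P(M+2) = 3 × 0.572^2 × 0.428^1 = 0.420104
P(M+4) = 3 × 0.572^1 × 0.428^2 = 0.314344
P(M+6) = 0.428^3 = 0.078403
The M+2 peak is largest (0.420104); scaling to 100 gives 44.55 : 100.00 : 74.83 : 18.66.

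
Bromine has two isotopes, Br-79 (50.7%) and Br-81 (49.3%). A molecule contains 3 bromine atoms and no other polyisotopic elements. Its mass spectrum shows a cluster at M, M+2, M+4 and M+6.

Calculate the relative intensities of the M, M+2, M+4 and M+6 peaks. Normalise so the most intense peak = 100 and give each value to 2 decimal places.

The 3 Br atoms are independent, so intensities follow the terms of (0.507 + 0.493)^3.
P(M) = 0.507^3 = 0.130324
P(M+2) = 3 × 0.507^2 × 0.493^1 = 0.380175
P(M+4) = 3 × 0.507^1 × 0.493^2 = 0.369678
P(M+6) = 0.493^3 = 0.119823
The M+2 peak is largest (0.380175); scaling to 100 gives 34.28 : 100.00 : 97.24 : 31.52.

34.28 : 100.00 : 97.24 : 31.52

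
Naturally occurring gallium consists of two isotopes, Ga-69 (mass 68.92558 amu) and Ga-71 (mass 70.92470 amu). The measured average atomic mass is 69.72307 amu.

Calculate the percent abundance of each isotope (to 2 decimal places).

Writing the weighted mean with unknown fraction x of Ga-69:
68.92558·x + 70.92470·(1 − x) = 69.72307
(68.92558 − 70.92470)·x = 69.72307 − 70.92470
x = -1.20163 / -1.99912 = 0.60108 → 60.11% Ga-69, 39.89% Ga-71.

Ga-69: 60.11%, Ga-71: 39.89%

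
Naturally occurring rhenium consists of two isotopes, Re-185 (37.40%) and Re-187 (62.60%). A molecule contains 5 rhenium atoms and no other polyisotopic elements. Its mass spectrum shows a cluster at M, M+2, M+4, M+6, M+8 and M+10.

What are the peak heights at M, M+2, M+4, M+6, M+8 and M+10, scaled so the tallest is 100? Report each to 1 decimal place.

2.1 : 17.8 : 59.7 : 100.0 : 83.7 : 28.0

Each Re atom is independently Re-185 (p = 0.3740) or Re-187 (q = 0.6260); the cluster is the binomial expansion (p + q)^5.
P(M) = 0.3740^5 = 0.007317
P(M+2) = 5 × 0.3740^4 × 0.6260^1 = 0.061239
P(M+4) = 10 × 0.3740^3 × 0.6260^2 = 0.205005
P(M+6) = 10 × 0.3740^2 × 0.6260^3 = 0.343136
P(M+8) = 5 × 0.3740^1 × 0.6260^4 = 0.287170
P(M+10) = 0.6260^5 = 0.096133
The M+6 peak is largest (0.343136); scaling to 100 gives 2.1 : 17.8 : 59.7 : 100.0 : 83.7 : 28.0.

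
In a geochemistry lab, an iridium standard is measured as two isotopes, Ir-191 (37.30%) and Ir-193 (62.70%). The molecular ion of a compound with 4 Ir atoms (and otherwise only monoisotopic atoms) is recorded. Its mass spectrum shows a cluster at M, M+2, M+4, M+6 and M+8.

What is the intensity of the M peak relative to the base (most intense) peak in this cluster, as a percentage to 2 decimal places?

5.26%

Binomial terms of (0.3730 + 0.6270)^4: M 0.0194, M+2 0.1302, M+4 0.3282, M+6 0.3678, M+8 0.1546 → M+6 is the base peak.
P(M+6) = C(4,3) × 0.3730^1 × 0.6270^3 = 4 × 0.3730 × 0.24649188 = 0.367766 (base)
P(M) = C(4,0) × 0.3730^4 × 0.6270^0 = 1 × 0.01935688 × 1.0000 = 0.019357
Relative intensity = 0.019357 / 0.367766 × 100 = 5.26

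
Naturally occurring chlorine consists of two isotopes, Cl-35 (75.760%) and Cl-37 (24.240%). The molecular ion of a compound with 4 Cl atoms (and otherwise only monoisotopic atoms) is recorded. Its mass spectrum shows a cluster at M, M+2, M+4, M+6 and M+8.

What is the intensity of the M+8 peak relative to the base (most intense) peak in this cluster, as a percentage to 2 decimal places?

(0.75760 + 0.24240)^4 gives M 0.3294, M+2 0.4216, M+4 0.2023, M+6 0.0432, M+8 0.0035; the largest is M+2.
P(M+2) = C(4,1) × 0.75760^3 × 0.24240^1 = 4 × 0.4348304 × 0.2424 = 0.421612 (base)
P(M+8) = C(4,4) × 0.75760^0 × 0.24240^4 = 1 × 1.0000 × 0.00345247 = 0.003452
Relative intensity = 0.003452 / 0.421612 × 100 = 0.82

0.82%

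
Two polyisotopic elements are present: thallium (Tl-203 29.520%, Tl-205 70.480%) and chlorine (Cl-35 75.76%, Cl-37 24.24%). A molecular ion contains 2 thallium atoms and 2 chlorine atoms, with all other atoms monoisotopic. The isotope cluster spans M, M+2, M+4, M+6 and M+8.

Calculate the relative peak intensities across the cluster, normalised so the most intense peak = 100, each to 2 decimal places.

Thallium pattern (n=2): 0.08714304 : 0.41611392 : 0.49674304
Chlorine pattern (n=2): 0.57395776 : 0.36728448 : 0.05875776
Convolve the two distributions (both contribute in 2-u steps):
  M: 0.08714304×0.57395776 = 0.050016
  M+2: 0.08714304×0.36728448 + 0.41611392×0.57395776 = 0.270838
  M+4: 0.08714304×0.05875776 + 0.41611392×0.36728448 + 0.49674304×0.57395776 = 0.443062
  M+6: 0.41611392×0.05875776 + 0.49674304×0.36728448 = 0.206896
  M+8: 0.49674304×0.05875776 = 0.029188
Scale to base peak (0.443062) = 100: 11.29 : 61.13 : 100.00 : 46.70 : 6.59

11.29 : 61.13 : 100.00 : 46.70 : 6.59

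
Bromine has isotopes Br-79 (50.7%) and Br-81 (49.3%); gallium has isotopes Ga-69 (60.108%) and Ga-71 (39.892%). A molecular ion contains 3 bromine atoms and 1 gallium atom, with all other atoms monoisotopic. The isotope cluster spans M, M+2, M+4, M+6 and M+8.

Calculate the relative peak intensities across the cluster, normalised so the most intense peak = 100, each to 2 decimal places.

20.95 : 75.03 : 100.00 : 58.71 : 12.79

Bromine pattern (n=3): 0.13032384 : 0.38017547 : 0.36967753 : 0.11982316
Gallium pattern (n=1): 0.60108 : 0.39892
Convolve the two distributions (both contribute in 2-u steps):
  M: 0.13032384×0.60108 = 0.078335
  M+2: 0.13032384×0.39892 + 0.38017547×0.60108 = 0.280505
  M+4: 0.38017547×0.39892 + 0.36967753×0.60108 = 0.373865
  M+6: 0.36967753×0.39892 + 0.11982316×0.60108 = 0.219495
  M+8: 0.11982316×0.39892 = 0.047800
Scale to base peak (0.373865) = 100: 20.95 : 75.03 : 100.00 : 58.71 : 12.79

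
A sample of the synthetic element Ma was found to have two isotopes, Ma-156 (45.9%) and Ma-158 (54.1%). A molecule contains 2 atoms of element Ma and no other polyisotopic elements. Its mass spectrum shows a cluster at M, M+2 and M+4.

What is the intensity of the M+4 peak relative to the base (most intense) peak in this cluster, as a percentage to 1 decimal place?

(0.459 + 0.541)^2 gives M 0.2107, M+2 0.4966, M+4 0.2927; the largest is M+2.
P(M+2) = C(2,1) × 0.459^1 × 0.541^1 = 2 × 0.4590 × 0.5410 = 0.496638 (base)
P(M+4) = C(2,2) × 0.459^0 × 0.541^2 = 1 × 1.0000 × 0.292681 = 0.292681
Relative intensity = 0.292681 / 0.496638 × 100 = 58.9

58.9%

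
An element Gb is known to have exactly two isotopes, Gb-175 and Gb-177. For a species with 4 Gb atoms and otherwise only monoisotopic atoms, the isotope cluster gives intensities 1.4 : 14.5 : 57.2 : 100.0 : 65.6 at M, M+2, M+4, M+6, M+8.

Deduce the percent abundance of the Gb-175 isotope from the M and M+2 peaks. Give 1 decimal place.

27.9%

If p is the fraction of Gb that is Gb-175, then I(M+2)/I(M) = [C(4,1)·p^3·(1−p)] / p^4 = 4·(1−p)/p = 14.5/1.4 = 10.3571
(1−p)/p = 10.3571/4 = 2.5893  ⇒  p = 1/(1 + 2.5893) = 0.2786
Gb-175: 27.9%, Gb-177: 72.1%.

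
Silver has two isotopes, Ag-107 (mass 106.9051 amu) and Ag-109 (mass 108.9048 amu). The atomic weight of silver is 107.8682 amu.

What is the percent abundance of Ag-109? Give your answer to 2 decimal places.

48.16%

Writing the weighted mean with unknown fraction x of Ag-107:
106.9051·x + 108.9048·(1 − x) = 107.8682
(106.9051 − 108.9048)·x = 107.8682 − 108.9048
x = -1.0366 / -1.9997 = 0.51838 → 51.84% Ag-107, 48.16% Ag-109.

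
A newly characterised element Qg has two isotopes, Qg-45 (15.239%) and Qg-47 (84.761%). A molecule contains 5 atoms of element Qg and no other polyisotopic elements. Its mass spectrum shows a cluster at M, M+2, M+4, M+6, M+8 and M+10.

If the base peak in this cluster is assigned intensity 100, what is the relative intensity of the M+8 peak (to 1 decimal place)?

89.9

Binomial terms of (0.15239 + 0.84761)^5: M 0.0001, M+2 0.0023, M+4 0.0254, M+6 0.1414, M+8 0.3933, M+10 0.4375 → M+10 is the base peak.
P(M+10) = C(5,5) × 0.15239^0 × 0.84761^5 = 1 × 1.0000 × 0.43750232 = 0.437502 (base)
P(M+8) = C(5,4) × 0.15239^1 × 0.84761^4 = 5 × 0.15239 × 0.51615993 = 0.393288
Relative intensity = 0.393288 / 0.437502 × 100 = 89.9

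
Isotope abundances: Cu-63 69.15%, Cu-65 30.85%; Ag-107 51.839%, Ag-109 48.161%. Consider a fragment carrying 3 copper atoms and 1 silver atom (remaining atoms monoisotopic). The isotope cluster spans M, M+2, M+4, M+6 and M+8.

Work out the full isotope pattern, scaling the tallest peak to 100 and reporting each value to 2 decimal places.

Copper pattern (n=3): 0.33065611 : 0.44254842 : 0.19743483 : 0.02936064
Silver pattern (n=1): 0.51839 : 0.48161
Convolve the two distributions (both contribute in 2-u steps):
  M: 0.33065611×0.51839 = 0.171409
  M+2: 0.33065611×0.48161 + 0.44254842×0.51839 = 0.388660
  M+4: 0.44254842×0.48161 + 0.19743483×0.51839 = 0.315484
  M+6: 0.19743483×0.48161 + 0.02936064×0.51839 = 0.110307
  M+8: 0.02936064×0.48161 = 0.014140
Scale to base peak (0.388660) = 100: 44.10 : 100.00 : 81.17 : 28.38 : 3.64

44.10 : 100.00 : 81.17 : 28.38 : 3.64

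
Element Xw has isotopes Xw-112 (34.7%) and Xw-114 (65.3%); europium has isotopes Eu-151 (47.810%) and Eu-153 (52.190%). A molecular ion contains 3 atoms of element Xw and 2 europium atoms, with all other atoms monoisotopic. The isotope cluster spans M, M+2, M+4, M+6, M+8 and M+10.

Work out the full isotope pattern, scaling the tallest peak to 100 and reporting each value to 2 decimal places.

Element Xw pattern (n=3): 0.04178192 : 0.23588123 : 0.44389177 : 0.27844508
Europium pattern (n=2): 0.22857961 : 0.49904078 : 0.27237961
Convolve the two distributions (both contribute in 2-u steps):
  M: 0.04178192×0.22857961 = 0.009550
  M+2: 0.04178192×0.49904078 + 0.23588123×0.22857961 = 0.074769
  M+4: 0.04178192×0.27237961 + 0.23588123×0.49904078 + 0.44389177×0.22857961 = 0.230560
  M+6: 0.23588123×0.27237961 + 0.44389177×0.49904078 + 0.27844508×0.22857961 = 0.349416
  M+8: 0.44389177×0.27237961 + 0.27844508×0.49904078 = 0.259863
  M+10: 0.27844508×0.27237961 = 0.075843
Scale to base peak (0.349416) = 100: 2.73 : 21.40 : 65.98 : 100.00 : 74.37 : 21.71

2.73 : 21.40 : 65.98 : 100.00 : 74.37 : 21.71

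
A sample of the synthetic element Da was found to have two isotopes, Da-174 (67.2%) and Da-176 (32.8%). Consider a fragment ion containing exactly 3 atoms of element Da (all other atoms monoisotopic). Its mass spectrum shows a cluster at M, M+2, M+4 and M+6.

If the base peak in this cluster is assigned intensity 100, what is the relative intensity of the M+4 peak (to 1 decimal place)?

48.8

Binomial terms of (0.672 + 0.328)^3: M 0.3035, M+2 0.4444, M+4 0.2169, M+6 0.0353 → M+2 is the base peak.
P(M+2) = C(3,1) × 0.672^2 × 0.328^1 = 3 × 0.451584 × 0.3280 = 0.444359 (base)
P(M+4) = C(3,2) × 0.672^1 × 0.328^2 = 3 × 0.6720 × 0.107584 = 0.216889
Relative intensity = 0.216889 / 0.444359 × 100 = 48.8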